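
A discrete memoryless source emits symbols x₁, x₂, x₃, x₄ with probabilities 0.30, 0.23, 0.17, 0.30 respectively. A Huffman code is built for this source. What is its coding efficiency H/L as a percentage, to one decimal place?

98.2%

Entropy H = −Σ p log₂ p ≈ 1.9644 bits.
Huffman merges: 17/100+23/100→2/5; 3/10+3/10→3/5; 2/5+3/5→1. L = 2 ≈ 2.0000.
Efficiency = H/L = 1.9644/2.0000 = 98.2%.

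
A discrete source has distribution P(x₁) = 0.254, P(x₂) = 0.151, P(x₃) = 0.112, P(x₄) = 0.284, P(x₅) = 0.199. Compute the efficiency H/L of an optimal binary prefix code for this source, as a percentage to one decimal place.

99.3%

Entropy H = −Σ p log₂ p ≈ 2.2470 bits.
Huffman merges: 14/125+151/1000→263/1000; 199/1000+127/500→453/1000; 263/1000+71/250→547/1000; 453/1000+547/1000→1. L = 2263/1000 ≈ 2.2630.
Efficiency = H/L = 2.2470/2.2630 = 99.3%.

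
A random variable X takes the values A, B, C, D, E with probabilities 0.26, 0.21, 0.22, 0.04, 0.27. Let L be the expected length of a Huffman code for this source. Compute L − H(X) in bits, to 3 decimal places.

Entropy H = −Σ p log₂ p ≈ 2.1545 bits.
Huffman merges: 1/25+21/100→1/4; 11/50+1/4→47/100; 13/50+27/100→53/100; 47/100+53/100→1. L = 9/4 ≈ 2.2500.
L − H = 2.2500 − 2.1545 = 0.096 bits.

0.096 bits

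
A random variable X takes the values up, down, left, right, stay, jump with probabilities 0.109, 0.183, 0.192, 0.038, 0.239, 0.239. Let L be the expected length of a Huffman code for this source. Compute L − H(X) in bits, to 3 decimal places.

0.057 bits

Entropy H = −Σ p log₂ p ≈ 2.4203 bits.
Huffman merges: 19/500+109/1000→147/1000; 147/1000+183/1000→33/100; 24/125+239/1000→431/1000; 239/1000+33/100→569/1000; 431/1000+569/1000→1. L = 2477/1000 ≈ 2.4770.
L − H = 2.4770 − 2.4203 = 0.057 bits.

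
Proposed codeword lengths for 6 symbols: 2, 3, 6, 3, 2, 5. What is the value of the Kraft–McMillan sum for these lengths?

With common denominator 2^6 = 64: Σ 2^(−ℓᵢ) = 16/64 + 8/64 + 1/64 + 8/64 + 16/64 + 2/64 = 51/64 = 0.796875.

0.796875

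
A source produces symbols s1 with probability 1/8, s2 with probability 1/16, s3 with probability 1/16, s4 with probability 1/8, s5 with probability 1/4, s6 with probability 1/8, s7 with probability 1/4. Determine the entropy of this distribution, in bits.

2.625 bits

Each probability is a power of 1/2, so log₂(1/p) is an integer.
H = Σ p·log₂(1/p) = 1/8·3 + 1/16·4 + 1/16·4 + 1/8·3 + 1/4·2 + 1/8·3 + 1/4·2 = 2.625 bits.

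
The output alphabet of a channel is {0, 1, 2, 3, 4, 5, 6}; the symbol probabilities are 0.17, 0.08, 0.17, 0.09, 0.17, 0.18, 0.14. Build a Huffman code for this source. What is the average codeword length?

2.82 bits/symbol

Repeatedly combine the two least-probable nodes; the expected code length is the sum of the merged weights.
merge 2/25 + 9/100 → 17/100
merge 7/50 + 17/100 → 31/100
merge 17/100 + 17/100 → 17/50
merge 17/100 + 9/50 → 7/20
merge 31/100 + 17/50 → 13/20
merge 7/20 + 13/20 → 1
L = 17/100 + 31/100 + 17/50 + 7/20 + 13/20 + 1 = 141/50 = 2.82 bits/symbol.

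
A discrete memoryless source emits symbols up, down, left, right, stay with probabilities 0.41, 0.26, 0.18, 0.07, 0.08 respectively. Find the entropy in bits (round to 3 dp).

2.038 bits

H = −Σ pᵢ log₂ pᵢ.
−0.41·log₂(0.41) = 0.5274
−0.26·log₂(0.26) = 0.5053
−0.18·log₂(0.18) = 0.4453
−0.07·log₂(0.07) = 0.2686
−0.08·log₂(0.08) = 0.2915
Sum ≈ 2.0380 → 2.038 bits.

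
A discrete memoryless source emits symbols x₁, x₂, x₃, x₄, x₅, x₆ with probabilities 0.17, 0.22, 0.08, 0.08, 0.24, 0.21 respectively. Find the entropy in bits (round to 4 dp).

H = −Σ pᵢ log₂ pᵢ.
−0.17·log₂(0.17) = 0.4346
−0.22·log₂(0.22) = 0.4806
−0.08·log₂(0.08) = 0.2915
−0.08·log₂(0.08) = 0.2915
−0.24·log₂(0.24) = 0.4941
−0.21·log₂(0.21) = 0.4728
Sum ≈ 2.4651 → 2.4651 bits.

2.4651 bits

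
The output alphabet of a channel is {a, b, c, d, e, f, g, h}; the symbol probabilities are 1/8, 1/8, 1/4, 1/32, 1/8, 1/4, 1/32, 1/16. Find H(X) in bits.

Each probability is a power of 1/2, so log₂(1/p) is an integer.
H = Σ p·log₂(1/p) = 1/8·3 + 1/8·3 + 1/4·2 + 1/32·5 + 1/8·3 + 1/4·2 + 1/32·5 + 1/16·4 = 2.6875 bits.

2.6875 bits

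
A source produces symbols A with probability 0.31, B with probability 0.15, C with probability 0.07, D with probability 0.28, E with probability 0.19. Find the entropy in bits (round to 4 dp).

H = −Σ pᵢ log₂ pᵢ.
−0.31·log₂(0.31) = 0.5238
−0.15·log₂(0.15) = 0.4105
−0.07·log₂(0.07) = 0.2686
−0.28·log₂(0.28) = 0.5142
−0.19·log₂(0.19) = 0.4552
Sum ≈ 2.1723 → 2.1723 bits.

2.1723 bits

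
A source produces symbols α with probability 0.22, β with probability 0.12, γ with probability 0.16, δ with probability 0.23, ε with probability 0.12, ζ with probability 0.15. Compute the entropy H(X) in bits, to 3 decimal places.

H = −Σ pᵢ log₂ pᵢ.
−0.22·log₂(0.22) = 0.4806
−0.12·log₂(0.12) = 0.3671
−0.16·log₂(0.16) = 0.4230
−0.23·log₂(0.23) = 0.4877
−0.12·log₂(0.12) = 0.3671
−0.15·log₂(0.15) = 0.4105
Sum ≈ 2.5359 → 2.536 bits.

2.536 bits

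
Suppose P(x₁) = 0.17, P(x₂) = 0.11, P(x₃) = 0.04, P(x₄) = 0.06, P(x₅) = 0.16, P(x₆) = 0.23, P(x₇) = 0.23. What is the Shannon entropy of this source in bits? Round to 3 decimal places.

2.613 bits

H = −Σ pᵢ log₂ pᵢ.
−0.17·log₂(0.17) = 0.4346
−0.11·log₂(0.11) = 0.3503
−0.04·log₂(0.04) = 0.1858
−0.06·log₂(0.06) = 0.2435
−0.16·log₂(0.16) = 0.4230
−0.23·log₂(0.23) = 0.4877
−0.23·log₂(0.23) = 0.4877
Sum ≈ 2.6125 → 2.613 bits.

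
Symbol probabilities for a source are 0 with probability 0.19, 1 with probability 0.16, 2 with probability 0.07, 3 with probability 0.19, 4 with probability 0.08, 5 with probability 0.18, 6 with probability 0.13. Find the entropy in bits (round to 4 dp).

2.7215 bits

H = −Σ pᵢ log₂ pᵢ.
−0.19·log₂(0.19) = 0.4552
−0.16·log₂(0.16) = 0.4230
−0.07·log₂(0.07) = 0.2686
−0.19·log₂(0.19) = 0.4552
−0.08·log₂(0.08) = 0.2915
−0.18·log₂(0.18) = 0.4453
−0.13·log₂(0.13) = 0.3826
Sum ≈ 2.7215 → 2.7215 bits.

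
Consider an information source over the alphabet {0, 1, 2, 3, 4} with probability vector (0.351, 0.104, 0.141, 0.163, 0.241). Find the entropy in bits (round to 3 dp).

2.190 bits

H = −Σ pᵢ log₂ pᵢ.
−0.351·log₂(0.351) = 0.5302
−0.104·log₂(0.104) = 0.3396
−0.141·log₂(0.141) = 0.3985
−0.163·log₂(0.163) = 0.4266
−0.241·log₂(0.241) = 0.4947
Sum ≈ 2.1896 → 2.190 bits.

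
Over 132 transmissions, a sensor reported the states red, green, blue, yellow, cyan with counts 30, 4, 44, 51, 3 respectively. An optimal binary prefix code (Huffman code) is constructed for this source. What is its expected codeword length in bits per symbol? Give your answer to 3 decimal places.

Probabilities are the counts divided by 132.
Repeatedly combine the two least-probable nodes; the expected code length is the sum of the merged weights.
merge 1/44 + 1/33 → 7/132
merge 7/132 + 5/22 → 37/132
merge 37/132 + 1/3 → 27/44
merge 17/44 + 27/44 → 1
L = 7/132 + 37/132 + 27/44 + 1 = 257/132 ≈ 1.947 bits/symbol.

1.947 bits/symbol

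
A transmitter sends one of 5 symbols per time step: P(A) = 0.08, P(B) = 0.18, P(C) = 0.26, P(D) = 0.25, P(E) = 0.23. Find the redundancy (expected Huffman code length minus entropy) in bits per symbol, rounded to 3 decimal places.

Entropy H = −Σ p log₂ p ≈ 2.2298 bits.
Huffman merges: 2/25+9/50→13/50; 23/100+1/4→12/25; 13/50+13/50→13/25; 12/25+13/25→1. L = 113/50 ≈ 2.2600.
L − H = 2.2600 − 2.2298 = 0.030 bits.

0.030 bits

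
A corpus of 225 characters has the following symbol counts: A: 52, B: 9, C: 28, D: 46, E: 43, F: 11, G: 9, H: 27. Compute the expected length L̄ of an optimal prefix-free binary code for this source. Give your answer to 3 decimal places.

Probabilities are the counts divided by 225.
Repeatedly combine the two least-probable nodes; the expected code length is the sum of the merged weights.
merge 1/25 + 1/25 → 2/25
merge 11/225 + 2/25 → 29/225
merge 3/25 + 28/225 → 11/45
merge 29/225 + 43/225 → 8/25
merge 46/225 + 52/225 → 98/225
merge 11/45 + 8/25 → 127/225
merge 98/225 + 127/225 → 1
L = 2/25 + 29/225 + 11/45 + 8/25 + 98/225 + 127/225 + 1 = 208/75 ≈ 2.773 bits/symbol.

2.773 bits/symbol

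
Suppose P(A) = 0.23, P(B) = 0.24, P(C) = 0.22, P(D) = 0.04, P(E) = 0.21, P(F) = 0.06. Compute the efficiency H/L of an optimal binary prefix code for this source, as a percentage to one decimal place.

98.1%

Entropy H = −Σ p log₂ p ≈ 2.3645 bits.
Huffman merges: 1/25+3/50→1/10; 1/10+21/100→31/100; 11/50+23/100→9/20; 6/25+31/100→11/20; 9/20+11/20→1. L = 241/100 ≈ 2.4100.
Efficiency = H/L = 2.3645/2.4100 = 98.1%.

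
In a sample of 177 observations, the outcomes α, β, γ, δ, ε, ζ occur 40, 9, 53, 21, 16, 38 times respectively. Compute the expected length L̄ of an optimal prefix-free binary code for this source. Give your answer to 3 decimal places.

Probabilities are the counts divided by 177.
Repeatedly combine the two least-probable nodes; the expected code length is the sum of the merged weights.
merge 3/59 + 16/177 → 25/177
merge 7/59 + 25/177 → 46/177
merge 38/177 + 40/177 → 26/59
merge 46/177 + 53/177 → 33/59
merge 26/59 + 33/59 → 1
L = 25/177 + 46/177 + 26/59 + 33/59 + 1 = 425/177 ≈ 2.401 bits/symbol.

2.401 bits/symbol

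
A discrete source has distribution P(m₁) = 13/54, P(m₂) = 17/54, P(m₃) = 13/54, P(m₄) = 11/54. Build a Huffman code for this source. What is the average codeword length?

Repeatedly combine the two least-probable nodes; the expected code length is the sum of the merged weights.
merge 11/54 + 13/54 → 4/9
merge 13/54 + 17/54 → 5/9
merge 4/9 + 5/9 → 1
L = 4/9 + 5/9 + 1 = 2 bits/symbol.

2 bits/symbol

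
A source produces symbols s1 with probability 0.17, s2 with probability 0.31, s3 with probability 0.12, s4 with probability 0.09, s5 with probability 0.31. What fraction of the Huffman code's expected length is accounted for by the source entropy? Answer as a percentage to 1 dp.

Entropy H = −Σ p log₂ p ≈ 2.1619 bits.
Huffman merges: 9/100+3/25→21/100; 17/100+21/100→19/50; 31/100+31/100→31/50; 19/50+31/50→1. L = 221/100 ≈ 2.2100.
Efficiency = H/L = 2.1619/2.2100 = 97.8%.

97.8%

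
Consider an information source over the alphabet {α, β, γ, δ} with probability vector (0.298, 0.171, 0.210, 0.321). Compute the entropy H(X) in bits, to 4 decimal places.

H = −Σ pᵢ log₂ pᵢ.
−0.298·log₂(0.298) = 0.5205
−0.171·log₂(0.171) = 0.4357
−0.210·log₂(0.210) = 0.4728
−0.321·log₂(0.321) = 0.5262
Sum ≈ 1.9552 → 1.9552 bits.

1.9552 bits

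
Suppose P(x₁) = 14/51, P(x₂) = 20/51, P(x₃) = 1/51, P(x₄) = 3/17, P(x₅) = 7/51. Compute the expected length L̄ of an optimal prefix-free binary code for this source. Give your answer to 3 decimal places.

2.098 bits/symbol

Repeatedly combine the two least-probable nodes; the expected code length is the sum of the merged weights.
merge 1/51 + 7/51 → 8/51
merge 8/51 + 3/17 → 1/3
merge 14/51 + 1/3 → 31/51
merge 20/51 + 31/51 → 1
L = 8/51 + 1/3 + 31/51 + 1 = 107/51 ≈ 2.098 bits/symbol.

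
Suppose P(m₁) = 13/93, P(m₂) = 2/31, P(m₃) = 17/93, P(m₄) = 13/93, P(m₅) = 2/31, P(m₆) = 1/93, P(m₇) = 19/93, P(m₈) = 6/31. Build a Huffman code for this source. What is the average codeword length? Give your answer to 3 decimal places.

Repeatedly combine the two least-probable nodes; the expected code length is the sum of the merged weights.
merge 1/93 + 2/31 → 7/93
merge 2/31 + 7/93 → 13/93
merge 13/93 + 13/93 → 26/93
merge 13/93 + 17/93 → 10/31
merge 6/31 + 19/93 → 37/93
merge 26/93 + 10/31 → 56/93
merge 37/93 + 56/93 → 1
L = 7/93 + 13/93 + 26/93 + 10/31 + 37/93 + 56/93 + 1 = 262/93 ≈ 2.817 bits/symbol.

2.817 bits/symbol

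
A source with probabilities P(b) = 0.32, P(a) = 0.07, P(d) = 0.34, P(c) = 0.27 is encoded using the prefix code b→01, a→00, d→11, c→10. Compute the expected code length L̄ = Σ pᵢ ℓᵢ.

L̄ = Σ pᵢ·ℓᵢ = 0.32·2 + 0.07·2 + 0.34·2 + 0.27·2 = 2 bits/symbol.

2 bits/symbol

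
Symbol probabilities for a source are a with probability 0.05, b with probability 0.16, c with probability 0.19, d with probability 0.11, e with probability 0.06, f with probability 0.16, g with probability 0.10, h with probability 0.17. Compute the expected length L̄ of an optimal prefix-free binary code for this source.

Repeatedly combine the two least-probable nodes; the expected code length is the sum of the merged weights.
merge 1/20 + 3/50 → 11/100
merge 1/10 + 11/100 → 21/100
merge 11/100 + 4/25 → 27/100
merge 4/25 + 17/100 → 33/100
merge 19/100 + 21/100 → 2/5
merge 27/100 + 33/100 → 3/5
merge 2/5 + 3/5 → 1
L = 11/100 + 21/100 + 27/100 + 33/100 + 2/5 + 3/5 + 1 = 73/25 = 2.92 bits/symbol.

2.92 bits/symbol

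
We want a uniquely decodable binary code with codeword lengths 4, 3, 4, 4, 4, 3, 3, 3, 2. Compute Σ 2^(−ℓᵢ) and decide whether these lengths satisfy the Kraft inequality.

1; yes

With common denominator 2^4 = 16: Σ 2^(−ℓᵢ) = 1/16 + 2/16 + 1/16 + 1/16 + 1/16 + 2/16 + 2/16 + 2/16 + 4/16 = 16/16 = 1.
Kraft's inequality requires Σ ≤ 1; here Σ = 1 ≤ 1, so such a prefix code exists.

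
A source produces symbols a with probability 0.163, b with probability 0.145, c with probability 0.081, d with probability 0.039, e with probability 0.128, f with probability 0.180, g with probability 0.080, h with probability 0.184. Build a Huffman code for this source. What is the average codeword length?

2.935 bits/symbol

Repeatedly combine the two least-probable nodes; the expected code length is the sum of the merged weights.
merge 39/1000 + 2/25 → 119/1000
merge 81/1000 + 119/1000 → 1/5
merge 16/125 + 29/200 → 273/1000
merge 163/1000 + 9/50 → 343/1000
merge 23/125 + 1/5 → 48/125
merge 273/1000 + 343/1000 → 77/125
merge 48/125 + 77/125 → 1
L = 119/1000 + 1/5 + 273/1000 + 343/1000 + 48/125 + 77/125 + 1 = 587/200 = 2.935 bits/symbol.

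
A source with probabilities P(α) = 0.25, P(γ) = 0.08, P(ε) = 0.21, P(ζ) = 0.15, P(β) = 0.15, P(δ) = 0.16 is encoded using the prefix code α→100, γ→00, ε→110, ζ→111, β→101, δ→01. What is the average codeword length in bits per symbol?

2.76 bits/symbol

L̄ = Σ pᵢ·ℓᵢ = 0.25·3 + 0.08·2 + 0.21·3 + 0.15·3 + 0.15·3 + 0.16·2 = 2.76 bits/symbol.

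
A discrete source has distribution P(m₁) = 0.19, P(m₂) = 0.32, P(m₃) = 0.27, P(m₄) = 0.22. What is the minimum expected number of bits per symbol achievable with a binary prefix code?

Repeatedly combine the two least-probable nodes; the expected code length is the sum of the merged weights.
merge 19/100 + 11/50 → 41/100
merge 27/100 + 8/25 → 59/100
merge 41/100 + 59/100 → 1
L = 41/100 + 59/100 + 1 = 2 bits/symbol.

2 bits/symbol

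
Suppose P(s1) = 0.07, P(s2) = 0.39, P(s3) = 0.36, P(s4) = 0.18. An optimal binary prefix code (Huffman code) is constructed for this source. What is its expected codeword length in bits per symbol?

Repeatedly combine the two least-probable nodes; the expected code length is the sum of the merged weights.
merge 7/100 + 9/50 → 1/4
merge 1/4 + 9/25 → 61/100
merge 39/100 + 61/100 → 1
L = 1/4 + 61/100 + 1 = 93/50 = 1.86 bits/symbol.

1.86 bits/symbol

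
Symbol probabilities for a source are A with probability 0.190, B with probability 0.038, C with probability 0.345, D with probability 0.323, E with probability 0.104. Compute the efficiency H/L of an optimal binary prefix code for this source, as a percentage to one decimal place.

Entropy H = −Σ p log₂ p ≈ 2.0304 bits.
Huffman merges: 19/500+13/125→71/500; 71/500+19/100→83/250; 323/1000+83/250→131/200; 69/200+131/200→1. L = 2129/1000 ≈ 2.1290.
Efficiency = H/L = 2.0304/2.1290 = 95.4%.

95.4%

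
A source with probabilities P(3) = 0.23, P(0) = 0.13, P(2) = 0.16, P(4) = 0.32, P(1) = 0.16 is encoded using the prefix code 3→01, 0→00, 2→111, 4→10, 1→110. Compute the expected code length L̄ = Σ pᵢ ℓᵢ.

L̄ = Σ pᵢ·ℓᵢ = 0.23·2 + 0.13·2 + 0.16·3 + 0.32·2 + 0.16·3 = 2.32 bits/symbol.

2.32 bits/symbol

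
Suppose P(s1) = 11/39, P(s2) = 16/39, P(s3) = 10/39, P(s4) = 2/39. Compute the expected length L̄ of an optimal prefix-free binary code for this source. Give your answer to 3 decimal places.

Repeatedly combine the two least-probable nodes; the expected code length is the sum of the merged weights.
merge 2/39 + 10/39 → 4/13
merge 11/39 + 4/13 → 23/39
merge 16/39 + 23/39 → 1
L = 4/13 + 23/39 + 1 = 74/39 ≈ 1.897 bits/symbol.

1.897 bits/symbol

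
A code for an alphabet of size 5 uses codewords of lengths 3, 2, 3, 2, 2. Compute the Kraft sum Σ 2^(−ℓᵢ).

With common denominator 2^3 = 8: Σ 2^(−ℓᵢ) = 1/8 + 2/8 + 1/8 + 2/8 + 2/8 = 8/8 = 1.

1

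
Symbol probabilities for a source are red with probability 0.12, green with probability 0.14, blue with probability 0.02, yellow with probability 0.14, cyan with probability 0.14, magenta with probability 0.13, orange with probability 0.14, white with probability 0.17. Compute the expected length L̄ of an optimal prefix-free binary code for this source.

2.97 bits/symbol

Repeatedly combine the two least-probable nodes; the expected code length is the sum of the merged weights.
merge 1/50 + 3/25 → 7/50
merge 13/100 + 7/50 → 27/100
merge 7/50 + 7/50 → 7/25
merge 7/50 + 7/50 → 7/25
merge 17/100 + 27/100 → 11/25
merge 7/25 + 7/25 → 14/25
merge 11/25 + 14/25 → 1
L = 7/50 + 27/100 + 7/25 + 7/25 + 11/25 + 14/25 + 1 = 297/100 = 2.97 bits/symbol.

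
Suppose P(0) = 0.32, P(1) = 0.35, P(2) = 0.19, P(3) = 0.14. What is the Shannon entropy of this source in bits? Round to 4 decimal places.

H = −Σ pᵢ log₂ pᵢ.
−0.32·log₂(0.32) = 0.5260
−0.35·log₂(0.35) = 0.5301
−0.19·log₂(0.19) = 0.4552
−0.14·log₂(0.14) = 0.3971
Sum ≈ 1.9085 → 1.9085 bits.

1.9085 bits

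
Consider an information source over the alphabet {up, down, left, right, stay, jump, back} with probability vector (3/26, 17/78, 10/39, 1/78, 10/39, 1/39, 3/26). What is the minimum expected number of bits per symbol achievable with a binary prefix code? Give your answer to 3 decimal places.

2.462 bits/symbol

Repeatedly combine the two least-probable nodes; the expected code length is the sum of the merged weights.
merge 1/78 + 1/39 → 1/26
merge 1/26 + 3/26 → 2/13
merge 3/26 + 2/13 → 7/26
merge 17/78 + 10/39 → 37/78
merge 10/39 + 7/26 → 41/78
merge 37/78 + 41/78 → 1
L = 1/26 + 2/13 + 7/26 + 37/78 + 41/78 + 1 = 32/13 ≈ 2.462 bits/symbol.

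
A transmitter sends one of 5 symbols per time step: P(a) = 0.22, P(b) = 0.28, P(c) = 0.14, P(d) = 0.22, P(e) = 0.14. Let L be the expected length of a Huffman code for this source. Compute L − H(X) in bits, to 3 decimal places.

0.010 bits

Entropy H = −Σ p log₂ p ≈ 2.2696 bits.
Huffman merges: 7/50+7/50→7/25; 11/50+11/50→11/25; 7/25+7/25→14/25; 11/25+14/25→1. L = 57/25 ≈ 2.2800.
L − H = 2.2800 − 2.2696 = 0.010 bits.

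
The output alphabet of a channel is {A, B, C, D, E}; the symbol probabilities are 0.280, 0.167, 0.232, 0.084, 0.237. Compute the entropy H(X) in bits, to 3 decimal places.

2.227 bits

H = −Σ pᵢ log₂ pᵢ.
−0.280·log₂(0.280) = 0.5142
−0.167·log₂(0.167) = 0.4312
−0.232·log₂(0.232) = 0.4890
−0.084·log₂(0.084) = 0.3002
−0.237·log₂(0.237) = 0.4923
Sum ≈ 2.2269 → 2.227 bits.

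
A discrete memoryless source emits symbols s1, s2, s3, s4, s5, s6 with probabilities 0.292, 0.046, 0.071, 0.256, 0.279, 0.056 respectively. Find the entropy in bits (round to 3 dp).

2.244 bits

H = −Σ pᵢ log₂ pᵢ.
−0.292·log₂(0.292) = 0.5186
−0.046·log₂(0.046) = 0.2043
−0.071·log₂(0.071) = 0.2709
−0.256·log₂(0.256) = 0.5032
−0.279·log₂(0.279) = 0.5138
−0.056·log₂(0.056) = 0.2329
Sum ≈ 2.2438 → 2.244 bits.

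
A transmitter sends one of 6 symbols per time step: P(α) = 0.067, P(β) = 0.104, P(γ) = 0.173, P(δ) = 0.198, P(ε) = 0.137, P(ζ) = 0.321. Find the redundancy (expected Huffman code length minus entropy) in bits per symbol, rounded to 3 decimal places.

Entropy H = −Σ p log₂ p ≈ 2.4205 bits.
Huffman merges: 67/1000+13/125→171/1000; 137/1000+171/1000→77/250; 173/1000+99/500→371/1000; 77/250+321/1000→629/1000; 371/1000+629/1000→1. L = 2479/1000 ≈ 2.4790.
L − H = 2.4790 − 2.4205 = 0.059 bits.

0.059 bits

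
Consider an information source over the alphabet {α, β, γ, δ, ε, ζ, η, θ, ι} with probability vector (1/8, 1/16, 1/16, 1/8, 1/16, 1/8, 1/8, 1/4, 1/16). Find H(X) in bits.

Each probability is a power of 1/2, so log₂(1/p) is an integer.
H = Σ p·log₂(1/p) = 1/8·3 + 1/16·4 + 1/16·4 + 1/8·3 + 1/16·4 + 1/8·3 + 1/8·3 + 1/4·2 + 1/16·4 = 3 bits.

3 bits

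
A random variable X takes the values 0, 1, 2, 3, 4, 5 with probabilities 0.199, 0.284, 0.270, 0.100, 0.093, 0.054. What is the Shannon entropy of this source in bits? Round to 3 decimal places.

2.368 bits

H = −Σ pᵢ log₂ pᵢ.
−0.199·log₂(0.199) = 0.4635
−0.284·log₂(0.284) = 0.5158
−0.270·log₂(0.270) = 0.5100
−0.100·log₂(0.100) = 0.3322
−0.093·log₂(0.093) = 0.3187
−0.054·log₂(0.054) = 0.2274
Sum ≈ 2.3675 → 2.368 bits.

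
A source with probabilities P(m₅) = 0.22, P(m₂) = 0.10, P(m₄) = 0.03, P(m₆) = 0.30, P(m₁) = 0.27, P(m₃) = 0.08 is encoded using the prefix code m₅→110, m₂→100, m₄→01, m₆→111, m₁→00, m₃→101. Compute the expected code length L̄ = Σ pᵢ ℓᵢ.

2.7 bits/symbol

L̄ = Σ pᵢ·ℓᵢ = 0.22·3 + 0.10·3 + 0.03·2 + 0.30·3 + 0.27·2 + 0.08·3 = 2.7 bits/symbol.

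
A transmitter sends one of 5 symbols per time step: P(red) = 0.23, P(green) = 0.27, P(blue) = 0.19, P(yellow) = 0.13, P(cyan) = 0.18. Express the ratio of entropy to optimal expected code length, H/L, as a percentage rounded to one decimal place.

98.7%

Entropy H = −Σ p log₂ p ≈ 2.2809 bits.
Huffman merges: 13/100+9/50→31/100; 19/100+23/100→21/50; 27/100+31/100→29/50; 21/50+29/50→1. L = 231/100 ≈ 2.3100.
Efficiency = H/L = 2.2809/2.3100 = 98.7%.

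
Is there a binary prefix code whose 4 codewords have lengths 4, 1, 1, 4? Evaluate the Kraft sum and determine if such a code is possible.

1.125; no

With common denominator 2^4 = 16: Σ 2^(−ℓᵢ) = 1/16 + 8/16 + 8/16 + 1/16 = 18/16 = 1.125.
Kraft's inequality requires Σ ≤ 1; here Σ = 1.125 > 1, so no such prefix code exists.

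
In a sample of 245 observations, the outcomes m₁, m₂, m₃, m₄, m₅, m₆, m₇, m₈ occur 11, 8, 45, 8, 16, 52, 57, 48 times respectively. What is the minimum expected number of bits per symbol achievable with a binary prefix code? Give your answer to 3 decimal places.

2.710 bits/symbol

Probabilities are the counts divided by 245.
Repeatedly combine the two least-probable nodes; the expected code length is the sum of the merged weights.
merge 8/245 + 8/245 → 16/245
merge 11/245 + 16/245 → 27/245
merge 16/245 + 27/245 → 43/245
merge 43/245 + 9/49 → 88/245
merge 48/245 + 52/245 → 20/49
merge 57/245 + 88/245 → 29/49
merge 20/49 + 29/49 → 1
L = 16/245 + 27/245 + 43/245 + 88/245 + 20/49 + 29/49 + 1 = 664/245 ≈ 2.710 bits/symbol.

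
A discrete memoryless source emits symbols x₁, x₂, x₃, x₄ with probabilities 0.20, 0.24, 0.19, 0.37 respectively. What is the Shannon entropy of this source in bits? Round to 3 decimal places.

1.944 bits

H = −Σ pᵢ log₂ pᵢ.
−0.20·log₂(0.20) = 0.4644
−0.24·log₂(0.24) = 0.4941
−0.19·log₂(0.19) = 0.4552
−0.37·log₂(0.37) = 0.5307
Sum ≈ 1.9445 → 1.944 bits.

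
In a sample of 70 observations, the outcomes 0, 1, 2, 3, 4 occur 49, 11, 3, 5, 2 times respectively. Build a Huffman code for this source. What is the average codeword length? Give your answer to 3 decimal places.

1.514 bits/symbol

Probabilities are the counts divided by 70.
Repeatedly combine the two least-probable nodes; the expected code length is the sum of the merged weights.
merge 1/35 + 3/70 → 1/14
merge 1/14 + 1/14 → 1/7
merge 1/7 + 11/70 → 3/10
merge 3/10 + 7/10 → 1
L = 1/14 + 1/7 + 3/10 + 1 = 53/35 ≈ 1.514 bits/symbol.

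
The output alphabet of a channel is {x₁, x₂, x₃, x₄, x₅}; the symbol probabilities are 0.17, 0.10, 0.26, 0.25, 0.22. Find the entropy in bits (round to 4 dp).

H = −Σ pᵢ log₂ pᵢ.
−0.17·log₂(0.17) = 0.4346
−0.10·log₂(0.10) = 0.3322
−0.26·log₂(0.26) = 0.5053
−0.25·log₂(0.25) = 0.5000
−0.22·log₂(0.22) = 0.4806
Sum ≈ 2.2526 → 2.2526 bits.

2.2526 bits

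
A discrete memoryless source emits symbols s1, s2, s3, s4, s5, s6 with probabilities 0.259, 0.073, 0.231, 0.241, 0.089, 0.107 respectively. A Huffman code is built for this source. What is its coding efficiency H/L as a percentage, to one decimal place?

Entropy H = −Σ p log₂ p ≈ 2.4191 bits.
Huffman merges: 73/1000+89/1000→81/500; 107/1000+81/500→269/1000; 231/1000+241/1000→59/125; 259/1000+269/1000→66/125; 59/125+66/125→1. L = 2431/1000 ≈ 2.4310.
Efficiency = H/L = 2.4191/2.4310 = 99.5%.

99.5%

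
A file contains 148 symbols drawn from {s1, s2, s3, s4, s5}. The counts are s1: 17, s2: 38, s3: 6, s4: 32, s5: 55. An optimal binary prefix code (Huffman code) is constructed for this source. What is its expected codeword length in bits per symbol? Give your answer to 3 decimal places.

Probabilities are the counts divided by 148.
Repeatedly combine the two least-probable nodes; the expected code length is the sum of the merged weights.
merge 3/74 + 17/148 → 23/148
merge 23/148 + 8/37 → 55/148
merge 19/74 + 55/148 → 93/148
merge 55/148 + 93/148 → 1
L = 23/148 + 55/148 + 93/148 + 1 = 319/148 ≈ 2.155 bits/symbol.

2.155 bits/symbol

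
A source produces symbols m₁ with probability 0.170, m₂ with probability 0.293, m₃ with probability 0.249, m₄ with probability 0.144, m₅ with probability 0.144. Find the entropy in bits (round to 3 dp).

2.258 bits

H = −Σ pᵢ log₂ pᵢ.
−0.170·log₂(0.170) = 0.4346
−0.293·log₂(0.293) = 0.5189
−0.249·log₂(0.249) = 0.4994
−0.144·log₂(0.144) = 0.4026
−0.144·log₂(0.144) = 0.4026
Sum ≈ 2.2581 → 2.258 bits.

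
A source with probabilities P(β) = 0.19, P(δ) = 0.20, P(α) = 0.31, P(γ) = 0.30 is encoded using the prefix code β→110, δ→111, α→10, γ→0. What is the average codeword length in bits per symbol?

L̄ = Σ pᵢ·ℓᵢ = 0.19·3 + 0.20·3 + 0.31·2 + 0.30·1 = 2.09 bits/symbol.

2.09 bits/symbol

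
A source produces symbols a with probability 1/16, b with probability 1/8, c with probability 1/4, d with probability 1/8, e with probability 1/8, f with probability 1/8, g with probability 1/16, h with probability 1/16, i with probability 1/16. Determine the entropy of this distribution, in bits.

Each probability is a power of 1/2, so log₂(1/p) is an integer.
H = Σ p·log₂(1/p) = 1/16·4 + 1/8·3 + 1/4·2 + 1/8·3 + 1/8·3 + 1/8·3 + 1/16·4 + 1/16·4 + 1/16·4 = 3 bits.

3 bits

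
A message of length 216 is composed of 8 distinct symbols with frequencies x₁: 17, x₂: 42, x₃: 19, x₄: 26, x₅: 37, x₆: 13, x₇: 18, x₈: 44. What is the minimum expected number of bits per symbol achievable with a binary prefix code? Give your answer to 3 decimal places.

Probabilities are the counts divided by 216.
Repeatedly combine the two least-probable nodes; the expected code length is the sum of the merged weights.
merge 13/216 + 17/216 → 5/36
merge 1/12 + 19/216 → 37/216
merge 13/108 + 5/36 → 7/27
merge 37/216 + 37/216 → 37/108
merge 7/36 + 11/54 → 43/108
merge 7/27 + 37/108 → 65/108
merge 43/108 + 65/108 → 1
L = 5/36 + 37/216 + 7/27 + 37/108 + 43/108 + 65/108 + 1 = 629/216 ≈ 2.912 bits/symbol.

2.912 bits/symbol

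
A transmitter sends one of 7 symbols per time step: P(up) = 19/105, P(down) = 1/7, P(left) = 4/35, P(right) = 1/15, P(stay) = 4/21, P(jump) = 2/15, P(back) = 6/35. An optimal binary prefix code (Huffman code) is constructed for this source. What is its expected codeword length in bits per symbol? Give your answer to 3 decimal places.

2.810 bits/symbol

Repeatedly combine the two least-probable nodes; the expected code length is the sum of the merged weights.
merge 1/15 + 4/35 → 19/105
merge 2/15 + 1/7 → 29/105
merge 6/35 + 19/105 → 37/105
merge 19/105 + 4/21 → 13/35
merge 29/105 + 37/105 → 22/35
merge 13/35 + 22/35 → 1
L = 19/105 + 29/105 + 37/105 + 13/35 + 22/35 + 1 = 59/21 ≈ 2.810 bits/symbol.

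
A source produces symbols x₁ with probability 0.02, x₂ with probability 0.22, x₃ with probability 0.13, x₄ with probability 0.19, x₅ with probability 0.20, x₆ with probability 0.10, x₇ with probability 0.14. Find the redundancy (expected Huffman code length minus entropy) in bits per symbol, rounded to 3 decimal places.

Entropy H = −Σ p log₂ p ≈ 2.6250 bits.
Huffman merges: 1/50+1/10→3/25; 3/25+13/100→1/4; 7/50+19/100→33/100; 1/5+11/50→21/50; 1/4+33/100→29/50; 21/50+29/50→1. L = 27/10 ≈ 2.7000.
L − H = 2.7000 − 2.6250 = 0.075 bits.

0.075 bits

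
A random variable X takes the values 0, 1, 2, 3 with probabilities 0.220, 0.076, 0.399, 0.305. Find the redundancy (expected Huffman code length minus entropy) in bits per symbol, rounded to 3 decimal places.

Entropy H = −Σ p log₂ p ≈ 1.8145 bits.
Huffman merges: 19/250+11/50→37/125; 37/125+61/200→601/1000; 399/1000+601/1000→1. L = 1897/1000 ≈ 1.8970.
L − H = 1.8970 − 1.8145 = 0.082 bits.

0.082 bits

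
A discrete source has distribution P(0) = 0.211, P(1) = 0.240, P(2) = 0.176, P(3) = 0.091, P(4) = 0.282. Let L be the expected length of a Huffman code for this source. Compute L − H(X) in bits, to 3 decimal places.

Entropy H = −Σ p log₂ p ≈ 2.2386 bits.
Huffman merges: 91/1000+22/125→267/1000; 211/1000+6/25→451/1000; 267/1000+141/500→549/1000; 451/1000+549/1000→1. L = 2267/1000 ≈ 2.2670.
L − H = 2.2670 − 2.2386 = 0.028 bits.

0.028 bits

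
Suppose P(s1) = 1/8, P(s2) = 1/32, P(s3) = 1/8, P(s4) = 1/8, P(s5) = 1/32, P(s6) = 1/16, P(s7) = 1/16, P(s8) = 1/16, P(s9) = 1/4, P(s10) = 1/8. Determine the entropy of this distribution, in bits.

3.0625 bits

Each probability is a power of 1/2, so log₂(1/p) is an integer.
H = Σ p·log₂(1/p) = 1/8·3 + 1/32·5 + 1/8·3 + 1/8·3 + 1/32·5 + 1/16·4 + 1/16·4 + 1/16·4 + 1/4·2 + 1/8·3 = 3.0625 bits.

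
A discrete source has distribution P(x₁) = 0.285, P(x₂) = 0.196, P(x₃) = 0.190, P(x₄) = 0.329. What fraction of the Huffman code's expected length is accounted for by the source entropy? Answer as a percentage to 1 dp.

98.0%

Entropy H = −Σ p log₂ p ≈ 1.9598 bits.
Huffman merges: 19/100+49/250→193/500; 57/200+329/1000→307/500; 193/500+307/500→1. L = 2 ≈ 2.0000.
Efficiency = H/L = 1.9598/2.0000 = 98.0%.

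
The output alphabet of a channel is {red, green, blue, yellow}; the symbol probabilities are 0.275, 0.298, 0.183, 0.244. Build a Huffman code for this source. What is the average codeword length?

Repeatedly combine the two least-probable nodes; the expected code length is the sum of the merged weights.
merge 183/1000 + 61/250 → 427/1000
merge 11/40 + 149/500 → 573/1000
merge 427/1000 + 573/1000 → 1
L = 427/1000 + 573/1000 + 1 = 2 bits/symbol.

2 bits/symbol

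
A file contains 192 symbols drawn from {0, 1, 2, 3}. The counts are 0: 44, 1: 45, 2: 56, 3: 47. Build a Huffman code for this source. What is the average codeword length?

Probabilities are the counts divided by 192.
Repeatedly combine the two least-probable nodes; the expected code length is the sum of the merged weights.
merge 11/48 + 15/64 → 89/192
merge 47/192 + 7/24 → 103/192
merge 89/192 + 103/192 → 1
L = 89/192 + 103/192 + 1 = 2 bits/symbol.

2 bits/symbol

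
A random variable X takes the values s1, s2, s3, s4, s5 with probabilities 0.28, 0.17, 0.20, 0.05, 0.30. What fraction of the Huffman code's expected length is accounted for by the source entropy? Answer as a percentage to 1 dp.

96.9%

Entropy H = −Σ p log₂ p ≈ 2.1504 bits.
Huffman merges: 1/20+17/100→11/50; 1/5+11/50→21/50; 7/25+3/10→29/50; 21/50+29/50→1. L = 111/50 ≈ 2.2200.
Efficiency = H/L = 2.1504/2.2200 = 96.9%.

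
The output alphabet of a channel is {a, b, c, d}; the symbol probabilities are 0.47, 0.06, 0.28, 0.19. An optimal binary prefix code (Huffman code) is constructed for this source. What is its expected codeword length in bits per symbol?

1.78 bits/symbol

Repeatedly combine the two least-probable nodes; the expected code length is the sum of the merged weights.
merge 3/50 + 19/100 → 1/4
merge 1/4 + 7/25 → 53/100
merge 47/100 + 53/100 → 1
L = 1/4 + 53/100 + 1 = 89/50 = 1.78 bits/symbol.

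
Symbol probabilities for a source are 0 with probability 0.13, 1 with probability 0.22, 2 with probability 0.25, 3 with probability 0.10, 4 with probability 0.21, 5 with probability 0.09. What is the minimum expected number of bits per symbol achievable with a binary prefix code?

2.51 bits/symbol

Repeatedly combine the two least-probable nodes; the expected code length is the sum of the merged weights.
merge 9/100 + 1/10 → 19/100
merge 13/100 + 19/100 → 8/25
merge 21/100 + 11/50 → 43/100
merge 1/4 + 8/25 → 57/100
merge 43/100 + 57/100 → 1
L = 19/100 + 8/25 + 43/100 + 57/100 + 1 = 251/100 = 2.51 bits/symbol.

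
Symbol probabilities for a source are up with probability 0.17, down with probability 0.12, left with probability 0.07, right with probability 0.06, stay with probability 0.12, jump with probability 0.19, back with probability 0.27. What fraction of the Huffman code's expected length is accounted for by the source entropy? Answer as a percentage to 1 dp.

99.1%

Entropy H = −Σ p log₂ p ≈ 2.6461 bits.
Huffman merges: 3/50+7/100→13/100; 3/25+3/25→6/25; 13/100+17/100→3/10; 19/100+6/25→43/100; 27/100+3/10→57/100; 43/100+57/100→1. L = 267/100 ≈ 2.6700.
Efficiency = H/L = 2.6461/2.6700 = 99.1%.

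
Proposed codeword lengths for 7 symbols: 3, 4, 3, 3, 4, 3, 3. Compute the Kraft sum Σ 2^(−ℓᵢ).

With common denominator 2^4 = 16: Σ 2^(−ℓᵢ) = 2/16 + 1/16 + 2/16 + 2/16 + 1/16 + 2/16 + 2/16 = 12/16 = 0.75.

0.75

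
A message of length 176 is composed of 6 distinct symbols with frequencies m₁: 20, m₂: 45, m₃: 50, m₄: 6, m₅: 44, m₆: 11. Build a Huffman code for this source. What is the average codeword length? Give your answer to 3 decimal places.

2.307 bits/symbol

Probabilities are the counts divided by 176.
Repeatedly combine the two least-probable nodes; the expected code length is the sum of the merged weights.
merge 3/88 + 1/16 → 17/176
merge 17/176 + 5/44 → 37/176
merge 37/176 + 1/4 → 81/176
merge 45/176 + 25/88 → 95/176
merge 81/176 + 95/176 → 1
L = 17/176 + 37/176 + 81/176 + 95/176 + 1 = 203/88 ≈ 2.307 bits/symbol.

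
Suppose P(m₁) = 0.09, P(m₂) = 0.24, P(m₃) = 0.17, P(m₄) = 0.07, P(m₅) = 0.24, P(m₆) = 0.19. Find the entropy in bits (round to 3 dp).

2.459 bits

H = −Σ pᵢ log₂ pᵢ.
−0.09·log₂(0.09) = 0.3127
−0.24·log₂(0.24) = 0.4941
−0.17·log₂(0.17) = 0.4346
−0.07·log₂(0.07) = 0.2686
−0.24·log₂(0.24) = 0.4941
−0.19·log₂(0.19) = 0.4552
Sum ≈ 2.4593 → 2.459 bits.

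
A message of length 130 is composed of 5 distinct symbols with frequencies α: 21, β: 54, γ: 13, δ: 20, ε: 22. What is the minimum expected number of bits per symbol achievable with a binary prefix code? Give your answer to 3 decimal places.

2.169 bits/symbol

Probabilities are the counts divided by 130.
Repeatedly combine the two least-probable nodes; the expected code length is the sum of the merged weights.
merge 1/10 + 2/13 → 33/130
merge 21/130 + 11/65 → 43/130
merge 33/130 + 43/130 → 38/65
merge 27/65 + 38/65 → 1
L = 33/130 + 43/130 + 38/65 + 1 = 141/65 ≈ 2.169 bits/symbol.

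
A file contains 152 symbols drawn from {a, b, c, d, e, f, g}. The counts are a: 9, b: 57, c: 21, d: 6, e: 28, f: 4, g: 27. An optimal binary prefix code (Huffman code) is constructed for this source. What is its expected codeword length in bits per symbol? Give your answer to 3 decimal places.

2.441 bits/symbol

Probabilities are the counts divided by 152.
Repeatedly combine the two least-probable nodes; the expected code length is the sum of the merged weights.
merge 1/38 + 3/76 → 5/76
merge 9/152 + 5/76 → 1/8
merge 1/8 + 21/152 → 5/19
merge 27/152 + 7/38 → 55/152
merge 5/19 + 55/152 → 5/8
merge 3/8 + 5/8 → 1
L = 5/76 + 1/8 + 5/19 + 55/152 + 5/8 + 1 = 371/152 ≈ 2.441 bits/symbol.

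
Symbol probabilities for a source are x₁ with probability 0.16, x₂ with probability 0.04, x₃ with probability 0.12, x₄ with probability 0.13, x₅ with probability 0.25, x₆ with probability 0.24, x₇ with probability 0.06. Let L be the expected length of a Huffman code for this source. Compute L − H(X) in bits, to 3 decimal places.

0.014 bits

Entropy H = −Σ p log₂ p ≈ 2.5962 bits.
Huffman merges: 1/25+3/50→1/10; 1/10+3/25→11/50; 13/100+4/25→29/100; 11/50+6/25→23/50; 1/4+29/100→27/50; 23/50+27/50→1. L = 261/100 ≈ 2.6100.
L − H = 2.6100 − 2.5962 = 0.014 bits.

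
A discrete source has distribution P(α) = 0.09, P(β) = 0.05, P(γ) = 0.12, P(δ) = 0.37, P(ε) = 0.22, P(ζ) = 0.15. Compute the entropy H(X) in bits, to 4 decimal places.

2.3177 bits

H = −Σ pᵢ log₂ pᵢ.
−0.09·log₂(0.09) = 0.3127
−0.05·log₂(0.05) = 0.2161
−0.12·log₂(0.12) = 0.3671
−0.37·log₂(0.37) = 0.5307
−0.22·log₂(0.22) = 0.4806
−0.15·log₂(0.15) = 0.4105
Sum ≈ 2.3177 → 2.3177 bits.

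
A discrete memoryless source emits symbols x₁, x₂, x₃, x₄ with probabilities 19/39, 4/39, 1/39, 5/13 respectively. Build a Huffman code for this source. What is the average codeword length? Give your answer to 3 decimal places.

1.641 bits/symbol

Repeatedly combine the two least-probable nodes; the expected code length is the sum of the merged weights.
merge 1/39 + 4/39 → 5/39
merge 5/39 + 5/13 → 20/39
merge 19/39 + 20/39 → 1
L = 5/39 + 20/39 + 1 = 64/39 ≈ 1.641 bits/symbol.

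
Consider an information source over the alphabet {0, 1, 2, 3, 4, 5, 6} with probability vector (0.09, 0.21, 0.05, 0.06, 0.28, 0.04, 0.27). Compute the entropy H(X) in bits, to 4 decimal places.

2.4551 bits

H = −Σ pᵢ log₂ pᵢ.
−0.09·log₂(0.09) = 0.3127
−0.21·log₂(0.21) = 0.4728
−0.05·log₂(0.05) = 0.2161
−0.06·log₂(0.06) = 0.2435
−0.28·log₂(0.28) = 0.5142
−0.04·log₂(0.04) = 0.1858
−0.27·log₂(0.27) = 0.5100
Sum ≈ 2.4551 → 2.4551 bits.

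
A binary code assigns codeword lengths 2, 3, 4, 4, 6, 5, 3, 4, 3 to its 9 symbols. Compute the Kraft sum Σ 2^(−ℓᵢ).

With common denominator 2^6 = 64: Σ 2^(−ℓᵢ) = 16/64 + 8/64 + 4/64 + 4/64 + 1/64 + 2/64 + 8/64 + 4/64 + 8/64 = 55/64 = 0.859375.

0.859375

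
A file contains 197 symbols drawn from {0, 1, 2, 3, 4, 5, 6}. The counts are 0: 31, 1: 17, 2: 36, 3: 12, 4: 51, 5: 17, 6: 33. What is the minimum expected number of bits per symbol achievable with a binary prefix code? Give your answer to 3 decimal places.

2.706 bits/symbol

Probabilities are the counts divided by 197.
Repeatedly combine the two least-probable nodes; the expected code length is the sum of the merged weights.
merge 12/197 + 17/197 → 29/197
merge 17/197 + 29/197 → 46/197
merge 31/197 + 33/197 → 64/197
merge 36/197 + 46/197 → 82/197
merge 51/197 + 64/197 → 115/197
merge 82/197 + 115/197 → 1
L = 29/197 + 46/197 + 64/197 + 82/197 + 115/197 + 1 = 533/197 ≈ 2.706 bits/symbol.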